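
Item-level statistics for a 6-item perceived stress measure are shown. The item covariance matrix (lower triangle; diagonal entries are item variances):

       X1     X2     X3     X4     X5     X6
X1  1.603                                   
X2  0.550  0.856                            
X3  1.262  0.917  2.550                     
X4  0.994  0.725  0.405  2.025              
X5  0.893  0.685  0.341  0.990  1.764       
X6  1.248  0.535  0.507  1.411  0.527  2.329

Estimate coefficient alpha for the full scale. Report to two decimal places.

coefficient alpha = 0.82

Σσᵢ² = 1.603 + 0.856 + 2.550 + 2.025 + 1.764 + 2.329 = 11.127
Σ_{i<j} σ_ij = 11.990
σ²_total = 11.127 + 2 × 11.990 = 35.107
α = (k/(k−1))·(1 − Σσᵢ²/σ²_total) = (6/5)·(1 − 11.127/35.107) = 0.82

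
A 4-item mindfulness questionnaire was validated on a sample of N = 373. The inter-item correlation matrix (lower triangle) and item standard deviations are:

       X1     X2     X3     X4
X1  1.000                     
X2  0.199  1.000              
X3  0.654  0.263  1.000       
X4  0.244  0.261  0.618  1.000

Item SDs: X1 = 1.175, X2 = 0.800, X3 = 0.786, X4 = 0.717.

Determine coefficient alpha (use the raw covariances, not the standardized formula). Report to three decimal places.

Σσ²ᵢ = 1.175² + 0.800² + 0.786² + 0.717² = 3.1525
Covariances σ_ij = r_ij · s_i · s_j:
  σ(X1,X2) = 0.199 × 1.175 × 0.800 = 0.1871
  σ(X1,X3) = 0.654 × 1.175 × 0.786 = 0.6040
  σ(X1,X4) = 0.244 × 1.175 × 0.717 = 0.2056
  σ(X2,X3) = 0.263 × 0.800 × 0.786 = 0.1654
  σ(X2,X4) = 0.261 × 0.800 × 0.717 = 0.1497
  σ(X3,X4) = 0.618 × 0.786 × 0.717 = 0.3483
σ²_T = Σσ²ᵢ + 2·Σσ_ij = 3.1525 + 2 × 1.6601 = 6.4727
α = (4/3)·(1 − 3.1525/6.4727) = 0.684

coefficient alpha = 0.684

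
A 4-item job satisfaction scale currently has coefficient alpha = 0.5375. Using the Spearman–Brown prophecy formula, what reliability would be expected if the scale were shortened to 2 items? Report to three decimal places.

Length factor m = 2/4 = 0.5000
α' = m·α / (1 − (1−m)·α)
   = 2/4 × 0.5375 / (1 − (1 − 2/4) × 0.5375)
   = 0.2687 / 0.7312 = 0.368

predicted reliability = 0.368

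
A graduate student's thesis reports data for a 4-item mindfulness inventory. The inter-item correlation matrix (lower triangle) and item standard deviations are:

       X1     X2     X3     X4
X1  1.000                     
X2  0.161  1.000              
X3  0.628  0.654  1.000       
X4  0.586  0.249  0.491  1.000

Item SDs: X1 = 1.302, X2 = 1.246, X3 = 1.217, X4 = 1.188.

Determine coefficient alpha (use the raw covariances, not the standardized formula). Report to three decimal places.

Σσ²ᵢ = 1.302² + 1.246² + 1.217² + 1.188² = 6.1402
Covariances σ_ij = r_ij · s_i · s_j:
  σ(X1,X2) = 0.161 × 1.302 × 1.246 = 0.2612
  σ(X1,X3) = 0.628 × 1.302 × 1.217 = 0.9951
  σ(X1,X4) = 0.586 × 1.302 × 1.188 = 0.9064
  σ(X2,X3) = 0.654 × 1.246 × 1.217 = 0.9917
  σ(X2,X4) = 0.249 × 1.246 × 1.188 = 0.3686
  σ(X3,X4) = 0.491 × 1.217 × 1.188 = 0.7099
σ²_T = Σσ²ᵢ + 2·Σσ_ij = 6.1402 + 2 × 4.2329 = 14.6060
α = (4/3)·(1 − 6.1402/14.6060) = 0.773

coefficient alpha = 0.773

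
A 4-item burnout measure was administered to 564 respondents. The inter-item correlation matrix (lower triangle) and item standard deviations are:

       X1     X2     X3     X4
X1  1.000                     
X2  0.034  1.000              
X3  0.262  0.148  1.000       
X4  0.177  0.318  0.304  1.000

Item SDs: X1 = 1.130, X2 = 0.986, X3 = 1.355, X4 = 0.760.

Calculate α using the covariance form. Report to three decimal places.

Σσ²ᵢ = 1.130² + 0.986² + 1.355² + 0.760² = 4.6627
Covariances σ_ij = r_ij · s_i · s_j:
  σ(X1,X2) = 0.034 × 1.130 × 0.986 = 0.0379
  σ(X1,X3) = 0.262 × 1.130 × 1.355 = 0.4012
  σ(X1,X4) = 0.177 × 1.130 × 0.760 = 0.1520
  σ(X2,X3) = 0.148 × 0.986 × 1.355 = 0.1977
  σ(X2,X4) = 0.318 × 0.986 × 0.760 = 0.2383
  σ(X3,X4) = 0.304 × 1.355 × 0.760 = 0.3131
σ²_T = Σσ²ᵢ + 2·Σσ_ij = 4.6627 + 2 × 1.3402 = 7.3431
α = (4/3)·(1 − 4.6627/7.3431) = 0.487

α = 0.487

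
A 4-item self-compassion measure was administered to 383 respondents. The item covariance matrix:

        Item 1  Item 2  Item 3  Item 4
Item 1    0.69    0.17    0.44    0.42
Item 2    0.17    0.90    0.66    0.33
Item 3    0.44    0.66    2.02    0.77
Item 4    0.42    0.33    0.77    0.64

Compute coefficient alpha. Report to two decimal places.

Σσ²ᵢ = 0.69 + 0.90 + 2.02 + 0.64 = 4.25
Sum of off-diagonal covariances = 2.79
σ²_T = 4.25 + 2 × 2.79 = 9.83
α = (k/(k−1))·(1 − Σσ²ᵢ/σ²_T) = (4/3)·(1 − 4.25/9.83) = 0.76

α = 0.76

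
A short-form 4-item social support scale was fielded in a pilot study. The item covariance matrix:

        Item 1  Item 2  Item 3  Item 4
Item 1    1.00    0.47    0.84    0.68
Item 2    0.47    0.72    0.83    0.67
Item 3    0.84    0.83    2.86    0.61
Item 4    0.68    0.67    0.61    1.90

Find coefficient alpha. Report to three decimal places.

Σσ²ᵢ = 1.00 + 0.72 + 2.86 + 1.90 = 6.48
Sum of off-diagonal covariances = 4.10
Var(T) = 6.48 + 2 × 4.10 = 14.68
α = (k/(k−1))·(1 − Σσ²ᵢ/Var(T)) = (4/3)·(1 − 6.48/14.68) = 0.745

α = 0.745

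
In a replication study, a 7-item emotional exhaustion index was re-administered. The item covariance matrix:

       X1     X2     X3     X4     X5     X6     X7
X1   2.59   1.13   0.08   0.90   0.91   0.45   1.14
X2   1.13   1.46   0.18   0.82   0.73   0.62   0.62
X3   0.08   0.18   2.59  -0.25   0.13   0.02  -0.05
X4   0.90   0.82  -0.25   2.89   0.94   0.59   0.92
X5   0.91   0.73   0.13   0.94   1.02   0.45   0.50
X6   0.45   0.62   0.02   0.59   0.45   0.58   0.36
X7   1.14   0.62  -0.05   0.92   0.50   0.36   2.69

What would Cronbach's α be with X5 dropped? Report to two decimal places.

Remaining items: X1, X2, X3, X4, X6, X7 (k = 6).
ΣVar(i) = 2.59 + 1.46 + 2.59 + 2.89 + 0.58 + 2.69 = 12.80
σ²_total = 12.80 + 2 × 7.53 = 27.86
α (item deleted) = (6/5)·(1 − 12.80/27.86) = 0.65

α = 0.65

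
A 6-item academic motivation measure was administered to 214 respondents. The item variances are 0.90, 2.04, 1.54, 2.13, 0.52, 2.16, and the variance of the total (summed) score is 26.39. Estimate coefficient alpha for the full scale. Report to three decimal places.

sum of item variances = 0.90 + 2.04 + 1.54 + 2.13 + 0.52 + 2.16 = 9.29
α = (k/(k−1))·(1 − sum of item variances/σ²_T) = (6/5)·(1 − 9.29/26.39) = 0.778

α = 0.778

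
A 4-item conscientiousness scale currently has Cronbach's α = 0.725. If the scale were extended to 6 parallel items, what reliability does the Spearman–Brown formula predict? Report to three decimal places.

predicted reliability = 0.798

Length factor m = 6/4 = 1.5000
α' = m·α / (1 + (m−1)·α)
   = 6/4 × 0.725 / (1 + (6/4 − 1) × 0.725)
   = 1.0875 / 1.3625 = 0.798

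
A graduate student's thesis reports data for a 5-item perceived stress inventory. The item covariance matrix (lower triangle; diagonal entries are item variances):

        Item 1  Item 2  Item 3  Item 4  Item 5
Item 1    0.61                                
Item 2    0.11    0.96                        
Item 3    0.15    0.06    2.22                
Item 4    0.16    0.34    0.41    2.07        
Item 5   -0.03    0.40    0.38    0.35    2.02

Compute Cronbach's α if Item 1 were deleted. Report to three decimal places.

α = 0.464

Remaining items: Item 2, Item 3, Item 4, Item 5 (k = 4).
Σσᵢ² = 0.96 + 2.22 + 2.07 + 2.02 = 7.27
σ²_T = 7.27 + 2 × 1.94 = 11.15
α (item deleted) = (4/3)·(1 − 7.27/11.15) = 0.464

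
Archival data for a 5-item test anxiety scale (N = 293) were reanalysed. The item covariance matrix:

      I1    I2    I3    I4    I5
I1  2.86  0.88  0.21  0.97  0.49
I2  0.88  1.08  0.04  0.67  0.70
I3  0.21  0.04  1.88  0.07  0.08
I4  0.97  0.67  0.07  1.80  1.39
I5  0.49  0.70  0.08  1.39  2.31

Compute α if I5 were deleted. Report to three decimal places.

α = 0.569

Remaining items: I1, I2, I3, I4 (k = 4).
Σσᵢ² = 2.86 + 1.08 + 1.88 + 1.80 = 7.62
σ²_T = 7.62 + 2 × 2.84 = 13.30
α (item deleted) = (4/3)·(1 − 7.62/13.30) = 0.569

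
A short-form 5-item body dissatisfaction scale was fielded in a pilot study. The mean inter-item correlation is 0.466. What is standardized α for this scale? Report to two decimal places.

Standardized α = k·r̄ / (1 + (k−1)·r̄) = 5 × 0.466 / (1 + 4 × 0.466)
  = 2.3300 / 2.8640 = 0.81

standardized α = 0.81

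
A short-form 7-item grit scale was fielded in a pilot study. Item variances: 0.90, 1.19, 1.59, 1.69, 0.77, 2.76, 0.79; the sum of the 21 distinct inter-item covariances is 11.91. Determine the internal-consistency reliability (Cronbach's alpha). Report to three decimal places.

Σσ²ᵢ = 0.90 + 1.19 + 1.59 + 1.69 + 0.77 + 2.76 + 0.79 = 9.69
Sum of distinct covariances = 11.91
Var(T) = Σσ²ᵢ + 2·Σcov = 9.69 + 2 × 11.91 = 33.51
α = (7/6)·(1 − 9.69/33.51) = 0.829

Cronbach's alpha = 0.829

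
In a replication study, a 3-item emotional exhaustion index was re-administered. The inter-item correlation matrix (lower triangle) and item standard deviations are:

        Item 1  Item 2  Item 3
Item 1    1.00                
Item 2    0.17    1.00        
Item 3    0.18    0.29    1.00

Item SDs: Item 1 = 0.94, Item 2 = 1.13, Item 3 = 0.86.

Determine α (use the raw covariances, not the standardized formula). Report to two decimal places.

Σσ²ᵢ = 0.94² + 1.13² + 0.86² = 2.9001
Covariances σ_ij = r_ij · s_i · s_j:
  σ(Item 1,Item 2) = 0.17 × 0.94 × 1.13 = 0.1806
  σ(Item 1,Item 3) = 0.18 × 0.94 × 0.86 = 0.1455
  σ(Item 2,Item 3) = 0.29 × 1.13 × 0.86 = 0.2818
σ²_T = Σσ²ᵢ + 2·Σσ_ij = 2.9001 + 2 × 0.6079 = 4.1159
α = (3/2)·(1 − 2.9001/4.1159) = 0.44

α = 0.44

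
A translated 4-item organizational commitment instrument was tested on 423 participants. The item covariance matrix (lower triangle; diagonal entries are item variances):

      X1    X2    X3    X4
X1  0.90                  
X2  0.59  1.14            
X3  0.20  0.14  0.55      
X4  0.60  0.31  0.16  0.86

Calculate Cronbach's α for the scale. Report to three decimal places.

α = 0.716

Σσ²ᵢ = 0.90 + 1.14 + 0.55 + 0.86 = 3.45
Σ_{i<j} σ_ij = 2.00
σ²_total = 3.45 + 2 × 2.00 = 7.45
α = (k/(k−1))·(1 − Σσ²ᵢ/σ²_total) = (4/3)·(1 − 3.45/7.45) = 0.716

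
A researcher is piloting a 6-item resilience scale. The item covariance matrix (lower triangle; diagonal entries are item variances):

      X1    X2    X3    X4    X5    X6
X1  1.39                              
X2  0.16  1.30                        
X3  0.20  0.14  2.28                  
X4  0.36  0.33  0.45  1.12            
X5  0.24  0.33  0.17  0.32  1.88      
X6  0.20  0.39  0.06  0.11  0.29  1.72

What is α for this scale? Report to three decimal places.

α = 0.524

sum of item variances = 1.39 + 1.30 + 2.28 + 1.12 + 1.88 + 1.72 = 9.69
Σ_{i<j} σ_ij = 3.75
σ²_total = 9.69 + 2 × 3.75 = 17.19
α = (k/(k−1))·(1 − sum of item variances/σ²_total) = (6/5)·(1 − 9.69/17.19) = 0.524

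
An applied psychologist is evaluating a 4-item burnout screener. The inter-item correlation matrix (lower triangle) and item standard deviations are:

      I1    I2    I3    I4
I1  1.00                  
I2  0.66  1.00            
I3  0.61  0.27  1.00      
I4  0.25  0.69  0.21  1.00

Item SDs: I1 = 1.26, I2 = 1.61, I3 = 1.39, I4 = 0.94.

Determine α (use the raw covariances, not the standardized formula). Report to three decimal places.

Σσ²ᵢ = 1.26² + 1.61² + 1.39² + 0.94² = 6.9954
Covariances σ_ij = r_ij · s_i · s_j:
  σ(I1,I2) = 0.66 × 1.26 × 1.61 = 1.3389
  σ(I1,I3) = 0.61 × 1.26 × 1.39 = 1.0684
  σ(I1,I4) = 0.25 × 1.26 × 0.94 = 0.2961
  σ(I2,I3) = 0.27 × 1.61 × 1.39 = 0.6042
  σ(I2,I4) = 0.69 × 1.61 × 0.94 = 1.0442
  σ(I3,I4) = 0.21 × 1.39 × 0.94 = 0.2744
σ²_T = Σσ²ᵢ + 2·Σσ_ij = 6.9954 + 2 × 4.6262 = 16.2478
α = (4/3)·(1 − 6.9954/16.2478) = 0.759

α = 0.759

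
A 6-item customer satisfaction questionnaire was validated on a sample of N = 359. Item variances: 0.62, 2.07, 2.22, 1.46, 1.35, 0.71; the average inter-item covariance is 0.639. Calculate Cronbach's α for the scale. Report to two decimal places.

α = 0.83

Σσ²ᵢ = 0.62 + 2.07 + 2.22 + 1.46 + 1.35 + 0.71 = 8.43
Sum of the 15 distinct covariances = 15 × 0.639 = 9.585
σ²_T = Σσ²ᵢ + 2·Σcov = 8.43 + 2 × 9.585 = 27.600
α = (6/5)·(1 − 8.43/27.600) = 0.83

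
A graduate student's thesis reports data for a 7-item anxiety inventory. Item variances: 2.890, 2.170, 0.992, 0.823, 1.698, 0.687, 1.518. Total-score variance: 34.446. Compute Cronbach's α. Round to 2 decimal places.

Σσᵢ² = 2.890 + 2.170 + 0.992 + 0.823 + 1.698 + 0.687 + 1.518 = 10.778
α = (k/(k−1))·(1 − Σσᵢ²/Var(T)) = (7/6)·(1 − 10.778/34.446) = 0.80

Cronbach's α = 0.80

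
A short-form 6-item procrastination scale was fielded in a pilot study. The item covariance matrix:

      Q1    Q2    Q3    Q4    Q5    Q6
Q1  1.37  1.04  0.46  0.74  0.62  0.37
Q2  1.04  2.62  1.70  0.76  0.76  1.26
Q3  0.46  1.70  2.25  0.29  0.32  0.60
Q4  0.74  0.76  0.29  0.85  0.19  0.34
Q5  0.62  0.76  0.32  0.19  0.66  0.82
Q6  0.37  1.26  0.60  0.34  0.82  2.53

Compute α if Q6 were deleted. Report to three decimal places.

Remaining items: Q1, Q2, Q3, Q4, Q5 (k = 5).
Σσᵢ² = 1.37 + 2.62 + 2.25 + 0.85 + 0.66 = 7.75
σ²_total = 7.75 + 2 × 6.88 = 21.51
α (item deleted) = (5/4)·(1 − 7.75/21.51) = 0.800

α = 0.800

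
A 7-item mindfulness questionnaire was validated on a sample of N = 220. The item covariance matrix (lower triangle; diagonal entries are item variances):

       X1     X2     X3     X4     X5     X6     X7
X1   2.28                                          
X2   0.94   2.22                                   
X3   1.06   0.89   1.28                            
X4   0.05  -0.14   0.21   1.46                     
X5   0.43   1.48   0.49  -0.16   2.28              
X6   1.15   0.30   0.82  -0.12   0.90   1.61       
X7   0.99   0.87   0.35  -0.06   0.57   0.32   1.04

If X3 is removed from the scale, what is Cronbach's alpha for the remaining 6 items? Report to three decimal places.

Remaining items: X1, X2, X4, X5, X6, X7 (k = 6).
sum of item variances = 2.28 + 2.22 + 1.46 + 2.28 + 1.61 + 1.04 = 10.89
Var(T) = 10.89 + 2 × 7.52 = 25.93
α (item deleted) = (6/5)·(1 − 10.89/25.93) = 0.696

α = 0.696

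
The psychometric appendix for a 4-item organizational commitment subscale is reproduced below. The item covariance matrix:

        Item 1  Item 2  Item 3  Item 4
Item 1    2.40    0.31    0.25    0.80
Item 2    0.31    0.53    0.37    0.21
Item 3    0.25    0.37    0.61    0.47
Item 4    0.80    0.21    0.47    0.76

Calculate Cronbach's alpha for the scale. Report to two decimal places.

ΣVar(i) = 2.40 + 0.53 + 0.61 + 0.76 = 4.30
Sum of off-diagonal covariances = 2.41
σ²_T = 4.30 + 2 × 2.41 = 9.12
α = (k/(k−1))·(1 − ΣVar(i)/σ²_T) = (4/3)·(1 − 4.30/9.12) = 0.70

Cronbach's alpha = 0.70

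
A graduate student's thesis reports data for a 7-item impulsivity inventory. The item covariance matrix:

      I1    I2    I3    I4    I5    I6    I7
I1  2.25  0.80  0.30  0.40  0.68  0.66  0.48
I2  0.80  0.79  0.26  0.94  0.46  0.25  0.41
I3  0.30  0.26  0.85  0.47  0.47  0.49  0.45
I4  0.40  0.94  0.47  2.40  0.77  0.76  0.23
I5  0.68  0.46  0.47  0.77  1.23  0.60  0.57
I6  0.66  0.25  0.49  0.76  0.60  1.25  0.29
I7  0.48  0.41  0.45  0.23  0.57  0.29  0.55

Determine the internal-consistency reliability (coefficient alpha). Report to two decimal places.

Σσᵢ² = 2.25 + 0.79 + 0.85 + 2.40 + 1.23 + 1.25 + 0.55 = 9.32
Σ_{i<j} σ_ij = 10.74
total variance = 9.32 + 2 × 10.74 = 30.80
α = (k/(k−1))·(1 − Σσᵢ²/total variance) = (7/6)·(1 − 9.32/30.80) = 0.81

coefficient alpha = 0.81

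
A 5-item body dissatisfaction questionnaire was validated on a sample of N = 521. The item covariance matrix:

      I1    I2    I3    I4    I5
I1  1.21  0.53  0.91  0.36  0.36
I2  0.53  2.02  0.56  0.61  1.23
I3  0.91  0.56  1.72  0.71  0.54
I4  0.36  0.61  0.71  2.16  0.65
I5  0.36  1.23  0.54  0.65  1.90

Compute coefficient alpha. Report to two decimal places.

coefficient alpha = 0.74

Σσᵢ² = 1.21 + 2.02 + 1.72 + 2.16 + 1.90 = 9.01
Sum of off-diagonal covariances = 6.46
σ²_total = 9.01 + 2 × 6.46 = 21.93
α = (k/(k−1))·(1 − Σσᵢ²/σ²_total) = (5/4)·(1 − 9.01/21.93) = 0.74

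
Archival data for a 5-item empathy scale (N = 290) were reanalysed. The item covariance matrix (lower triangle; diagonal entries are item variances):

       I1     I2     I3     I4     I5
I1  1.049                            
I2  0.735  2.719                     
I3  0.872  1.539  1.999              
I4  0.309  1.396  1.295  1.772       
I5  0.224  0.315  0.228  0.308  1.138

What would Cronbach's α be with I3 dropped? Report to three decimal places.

Remaining items: I1, I2, I4, I5 (k = 4).
Σσ²ᵢ = 1.049 + 2.719 + 1.772 + 1.138 = 6.678
σ²_total = 6.678 + 2 × 3.287 = 13.252
α (item deleted) = (4/3)·(1 − 6.678/13.252) = 0.661

Cronbach's α = 0.661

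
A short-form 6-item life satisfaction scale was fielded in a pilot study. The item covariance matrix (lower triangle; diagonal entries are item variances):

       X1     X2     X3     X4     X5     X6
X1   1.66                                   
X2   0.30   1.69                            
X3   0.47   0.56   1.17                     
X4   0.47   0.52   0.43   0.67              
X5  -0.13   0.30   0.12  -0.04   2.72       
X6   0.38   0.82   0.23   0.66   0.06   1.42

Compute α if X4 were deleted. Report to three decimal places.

Remaining items: X1, X2, X3, X5, X6 (k = 5).
ΣVar(i) = 1.66 + 1.69 + 1.17 + 2.72 + 1.42 = 8.66
σ²_total = 8.66 + 2 × 3.11 = 14.88
α (item deleted) = (5/4)·(1 − 8.66/14.88) = 0.523

α = 0.523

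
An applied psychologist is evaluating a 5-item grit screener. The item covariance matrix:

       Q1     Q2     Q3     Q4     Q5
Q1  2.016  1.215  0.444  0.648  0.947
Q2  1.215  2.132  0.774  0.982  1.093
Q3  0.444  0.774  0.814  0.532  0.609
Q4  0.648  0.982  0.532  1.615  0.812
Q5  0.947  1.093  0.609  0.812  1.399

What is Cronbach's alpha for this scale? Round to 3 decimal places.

Cronbach's alpha = 0.836

Σσ²ᵢ = 2.016 + 2.132 + 0.814 + 1.615 + 1.399 = 7.976
Sum of off-diagonal covariances = 8.056
total variance = 7.976 + 2 × 8.056 = 24.088
α = (k/(k−1))·(1 − Σσ²ᵢ/total variance) = (5/4)·(1 − 7.976/24.088) = 0.836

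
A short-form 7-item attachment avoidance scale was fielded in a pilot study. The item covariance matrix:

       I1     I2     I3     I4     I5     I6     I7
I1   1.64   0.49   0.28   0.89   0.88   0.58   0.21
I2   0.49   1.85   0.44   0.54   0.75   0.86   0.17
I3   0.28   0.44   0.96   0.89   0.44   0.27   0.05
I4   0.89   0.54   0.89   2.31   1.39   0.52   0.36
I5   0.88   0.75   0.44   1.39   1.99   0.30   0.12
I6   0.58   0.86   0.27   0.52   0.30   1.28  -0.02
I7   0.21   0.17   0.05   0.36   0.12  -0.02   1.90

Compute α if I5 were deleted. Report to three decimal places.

α = 0.681

Remaining items: I1, I2, I3, I4, I6, I7 (k = 6).
ΣVar(i) = 1.64 + 1.85 + 0.96 + 2.31 + 1.28 + 1.90 = 9.94
σ²_T = 9.94 + 2 × 6.53 = 23.00
α (item deleted) = (6/5)·(1 − 9.94/23.00) = 0.681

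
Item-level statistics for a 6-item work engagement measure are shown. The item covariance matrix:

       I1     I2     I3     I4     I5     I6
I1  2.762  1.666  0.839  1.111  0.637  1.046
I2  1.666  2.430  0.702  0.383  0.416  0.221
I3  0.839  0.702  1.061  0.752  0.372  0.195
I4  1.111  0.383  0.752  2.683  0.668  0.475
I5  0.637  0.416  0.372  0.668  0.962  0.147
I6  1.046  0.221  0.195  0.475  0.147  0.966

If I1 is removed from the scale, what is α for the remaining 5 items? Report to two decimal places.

α = 0.65

Remaining items: I2, I3, I4, I5, I6 (k = 5).
Σσ²ᵢ = 2.430 + 1.061 + 2.683 + 0.962 + 0.966 = 8.102
total variance = 8.102 + 2 × 4.331 = 16.764
α (item deleted) = (5/4)·(1 − 8.102/16.764) = 0.65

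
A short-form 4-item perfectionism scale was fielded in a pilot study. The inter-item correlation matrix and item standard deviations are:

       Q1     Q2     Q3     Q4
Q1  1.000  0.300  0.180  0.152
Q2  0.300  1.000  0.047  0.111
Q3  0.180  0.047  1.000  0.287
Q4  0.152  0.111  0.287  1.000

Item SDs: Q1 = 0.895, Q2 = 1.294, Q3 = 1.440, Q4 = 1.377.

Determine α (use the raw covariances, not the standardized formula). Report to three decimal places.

Σσ²ᵢ = 0.895² + 1.294² + 1.440² + 1.377² = 6.4452
Covariances σ_ij = r_ij · s_i · s_j:
  σ(Q1,Q2) = 0.300 × 0.895 × 1.294 = 0.3474
  σ(Q1,Q3) = 0.180 × 0.895 × 1.440 = 0.2320
  σ(Q1,Q4) = 0.152 × 0.895 × 1.377 = 0.1873
  σ(Q2,Q3) = 0.047 × 1.294 × 1.440 = 0.0876
  σ(Q2,Q4) = 0.111 × 1.294 × 1.377 = 0.1978
  σ(Q3,Q4) = 0.287 × 1.440 × 1.377 = 0.5691
σ²_T = Σσ²ᵢ + 2·Σσ_ij = 6.4452 + 2 × 1.6212 = 9.6876
α = (4/3)·(1 − 6.4452/9.6876) = 0.446

α = 0.446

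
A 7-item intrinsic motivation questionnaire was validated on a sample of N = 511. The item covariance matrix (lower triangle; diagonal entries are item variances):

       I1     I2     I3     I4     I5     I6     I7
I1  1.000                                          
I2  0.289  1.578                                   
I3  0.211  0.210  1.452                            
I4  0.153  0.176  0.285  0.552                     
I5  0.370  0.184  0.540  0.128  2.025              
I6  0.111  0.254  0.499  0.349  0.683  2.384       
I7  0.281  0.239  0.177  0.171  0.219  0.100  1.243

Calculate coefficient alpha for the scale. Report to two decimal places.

coefficient alpha = 0.61

sum of item variances = 1.000 + 1.578 + 1.452 + 0.552 + 2.025 + 2.384 + 1.243 = 10.234
Sum of the distinct covariances = 5.629
total variance = 10.234 + 2 × 5.629 = 21.492
α = (k/(k−1))·(1 − sum of item variances/total variance) = (7/6)·(1 − 10.234/21.492) = 0.61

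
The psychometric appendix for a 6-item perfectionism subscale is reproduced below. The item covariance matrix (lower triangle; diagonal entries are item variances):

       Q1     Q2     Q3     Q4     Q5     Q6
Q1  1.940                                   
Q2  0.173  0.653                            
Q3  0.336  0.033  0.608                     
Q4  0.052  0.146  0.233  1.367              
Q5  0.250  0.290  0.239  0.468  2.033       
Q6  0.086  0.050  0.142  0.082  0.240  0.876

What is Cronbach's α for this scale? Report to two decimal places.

sum of item variances = 1.940 + 0.653 + 0.608 + 1.367 + 2.033 + 0.876 = 7.477
Sum of the distinct covariances = 2.820
σ²_total = 7.477 + 2 × 2.820 = 13.117
α = (k/(k−1))·(1 − sum of item variances/σ²_total) = (6/5)·(1 − 7.477/13.117) = 0.52

α = 0.52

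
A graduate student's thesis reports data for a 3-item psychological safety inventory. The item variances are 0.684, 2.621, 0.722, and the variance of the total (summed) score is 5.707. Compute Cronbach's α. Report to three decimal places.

α = 0.442

Σσ²ᵢ = 0.684 + 2.621 + 0.722 = 4.027
α = (k/(k−1))·(1 − Σσ²ᵢ/σ²_total) = (3/2)·(1 − 4.027/5.707) = 0.442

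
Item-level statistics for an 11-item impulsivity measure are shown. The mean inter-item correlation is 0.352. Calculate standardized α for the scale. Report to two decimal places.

standardized α = 0.86

Standardized α = k·r̄ / (1 + (k−1)·r̄) = 11 × 0.352 / (1 + 10 × 0.352)
  = 3.8720 / 4.5200 = 0.86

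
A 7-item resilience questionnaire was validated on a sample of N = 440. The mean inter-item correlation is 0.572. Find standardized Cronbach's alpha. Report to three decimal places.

α = 0.903

Standardized α = k·r̄ / (1 + (k−1)·r̄) = 7 × 0.572 / (1 + 6 × 0.572)
  = 4.0040 / 4.4320 = 0.903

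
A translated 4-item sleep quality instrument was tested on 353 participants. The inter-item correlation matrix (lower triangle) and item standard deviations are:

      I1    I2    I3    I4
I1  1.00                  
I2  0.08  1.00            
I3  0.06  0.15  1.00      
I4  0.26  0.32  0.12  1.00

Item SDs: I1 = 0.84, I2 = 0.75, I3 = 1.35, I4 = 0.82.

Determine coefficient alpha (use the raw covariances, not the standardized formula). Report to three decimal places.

Σσ²ᵢ = 0.84² + 0.75² + 1.35² + 0.82² = 3.7630
Covariances σ_ij = r_ij · s_i · s_j:
  σ(I1,I2) = 0.08 × 0.84 × 0.75 = 0.0504
  σ(I1,I3) = 0.06 × 0.84 × 1.35 = 0.0680
  σ(I1,I4) = 0.26 × 0.84 × 0.82 = 0.1791
  σ(I2,I3) = 0.15 × 0.75 × 1.35 = 0.1519
  σ(I2,I4) = 0.32 × 0.75 × 0.82 = 0.1968
  σ(I3,I4) = 0.12 × 1.35 × 0.82 = 0.1328
σ²_T = Σσ²ᵢ + 2·Σσ_ij = 3.7630 + 2 × 0.7790 = 5.3210
α = (4/3)·(1 − 3.7630/5.3210) = 0.390

α = 0.390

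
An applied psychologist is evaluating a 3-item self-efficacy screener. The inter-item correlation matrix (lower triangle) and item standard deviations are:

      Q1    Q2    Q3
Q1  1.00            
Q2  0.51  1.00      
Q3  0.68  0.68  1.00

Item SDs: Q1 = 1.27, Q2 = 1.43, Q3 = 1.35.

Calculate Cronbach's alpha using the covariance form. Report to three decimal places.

Σσ²ᵢ = 1.27² + 1.43² + 1.35² = 5.4803
Covariances σ_ij = r_ij · s_i · s_j:
  σ(Q1,Q2) = 0.51 × 1.27 × 1.43 = 0.9262
  σ(Q1,Q3) = 0.68 × 1.27 × 1.35 = 1.1659
  σ(Q2,Q3) = 0.68 × 1.43 × 1.35 = 1.3127
σ²_T = Σσ²ᵢ + 2·Σσ_ij = 5.4803 + 2 × 3.4048 = 12.2899
α = (3/2)·(1 − 5.4803/12.2899) = 0.831

α = 0.831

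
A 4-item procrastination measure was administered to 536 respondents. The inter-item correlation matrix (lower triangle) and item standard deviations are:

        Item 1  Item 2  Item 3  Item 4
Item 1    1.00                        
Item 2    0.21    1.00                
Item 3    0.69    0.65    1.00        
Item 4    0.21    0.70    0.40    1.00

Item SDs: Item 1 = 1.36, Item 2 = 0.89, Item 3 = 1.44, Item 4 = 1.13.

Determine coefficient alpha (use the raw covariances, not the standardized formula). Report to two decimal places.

α = 0.77

Σσ²ᵢ = 1.36² + 0.89² + 1.44² + 1.13² = 5.9922
Covariances σ_ij = r_ij · s_i · s_j:
  σ(Item 1,Item 2) = 0.21 × 1.36 × 0.89 = 0.2542
  σ(Item 1,Item 3) = 0.69 × 1.36 × 1.44 = 1.3513
  σ(Item 1,Item 4) = 0.21 × 1.36 × 1.13 = 0.3227
  σ(Item 2,Item 3) = 0.65 × 0.89 × 1.44 = 0.8330
  σ(Item 2,Item 4) = 0.70 × 0.89 × 1.13 = 0.7040
  σ(Item 3,Item 4) = 0.40 × 1.44 × 1.13 = 0.6509
σ²_T = Σσ²ᵢ + 2·Σσ_ij = 5.9922 + 2 × 4.1161 = 14.2244
α = (4/3)·(1 − 5.9922/14.2244) = 0.77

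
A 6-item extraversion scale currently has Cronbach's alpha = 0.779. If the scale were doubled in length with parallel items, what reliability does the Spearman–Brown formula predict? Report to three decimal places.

Length factor m = 2
α' = m·α / (1 + (m−1)·α)
   = 2 × 0.779 / (1 + (2 − 1) × 0.779)
   = 1.5580 / 1.7790 = 0.876

predicted reliability = 0.876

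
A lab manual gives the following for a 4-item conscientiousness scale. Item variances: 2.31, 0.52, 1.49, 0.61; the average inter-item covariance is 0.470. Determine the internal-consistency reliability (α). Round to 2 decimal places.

α = 0.71

Σσ²ᵢ = 2.31 + 0.52 + 1.49 + 0.61 = 4.93
Sum of the 6 distinct covariances = 6 × 0.470 = 2.820
Var(T) = Σσ²ᵢ + 2·Σcov = 4.93 + 2 × 2.820 = 10.570
α = (4/3)·(1 − 4.93/10.570) = 0.71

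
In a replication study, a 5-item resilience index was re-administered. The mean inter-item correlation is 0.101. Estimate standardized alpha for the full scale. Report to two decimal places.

Standardized α = k·r̄ / (1 + (k−1)·r̄) = 5 × 0.101 / (1 + 4 × 0.101)
  = 0.5050 / 1.4040 = 0.36

α = 0.36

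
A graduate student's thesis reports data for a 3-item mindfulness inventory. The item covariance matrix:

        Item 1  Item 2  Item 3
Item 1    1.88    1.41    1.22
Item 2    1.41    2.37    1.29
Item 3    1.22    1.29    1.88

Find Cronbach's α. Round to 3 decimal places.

ΣVar(i) = 1.88 + 2.37 + 1.88 = 6.13
Sum of the distinct covariances = 3.92
Var(T) = 6.13 + 2 × 3.92 = 13.97
α = (k/(k−1))·(1 − ΣVar(i)/Var(T)) = (3/2)·(1 − 6.13/13.97) = 0.842

α = 0.842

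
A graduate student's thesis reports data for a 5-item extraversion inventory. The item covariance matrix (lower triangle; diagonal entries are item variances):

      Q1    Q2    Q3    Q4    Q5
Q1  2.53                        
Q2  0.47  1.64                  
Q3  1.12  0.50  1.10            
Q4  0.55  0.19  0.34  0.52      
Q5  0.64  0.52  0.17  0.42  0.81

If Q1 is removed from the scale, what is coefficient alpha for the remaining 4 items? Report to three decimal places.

Remaining items: Q2, Q3, Q4, Q5 (k = 4).
Σσ²ᵢ = 1.64 + 1.10 + 0.52 + 0.81 = 4.07
total variance = 4.07 + 2 × 2.14 = 8.35
α (item deleted) = (4/3)·(1 − 4.07/8.35) = 0.683

coefficient alpha = 0.683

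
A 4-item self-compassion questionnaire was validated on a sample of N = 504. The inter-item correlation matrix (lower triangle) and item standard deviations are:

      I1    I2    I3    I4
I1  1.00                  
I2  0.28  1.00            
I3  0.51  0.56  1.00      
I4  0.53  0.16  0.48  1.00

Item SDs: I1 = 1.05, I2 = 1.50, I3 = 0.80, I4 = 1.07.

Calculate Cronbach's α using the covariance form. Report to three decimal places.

Σσ²ᵢ = 1.05² + 1.50² + 0.80² + 1.07² = 5.1374
Covariances σ_ij = r_ij · s_i · s_j:
  σ(I1,I2) = 0.28 × 1.05 × 1.50 = 0.4410
  σ(I1,I3) = 0.51 × 1.05 × 0.80 = 0.4284
  σ(I1,I4) = 0.53 × 1.05 × 1.07 = 0.5955
  σ(I2,I3) = 0.56 × 1.50 × 0.80 = 0.6720
  σ(I2,I4) = 0.16 × 1.50 × 1.07 = 0.2568
  σ(I3,I4) = 0.48 × 0.80 × 1.07 = 0.4109
σ²_T = Σσ²ᵢ + 2·Σσ_ij = 5.1374 + 2 × 2.8046 = 10.7466
α = (4/3)·(1 − 5.1374/10.7466) = 0.696

Cronbach's α = 0.696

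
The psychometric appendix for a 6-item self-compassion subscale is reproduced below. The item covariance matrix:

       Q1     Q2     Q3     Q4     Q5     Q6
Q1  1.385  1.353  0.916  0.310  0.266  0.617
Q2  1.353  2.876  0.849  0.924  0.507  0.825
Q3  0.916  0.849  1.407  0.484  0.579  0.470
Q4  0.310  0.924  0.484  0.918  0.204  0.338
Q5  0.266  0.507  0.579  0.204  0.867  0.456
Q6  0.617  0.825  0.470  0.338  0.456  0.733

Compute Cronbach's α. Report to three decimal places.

Cronbach's α = 0.828

Σσᵢ² = 1.385 + 2.876 + 1.407 + 0.918 + 0.867 + 0.733 = 8.186
Σ_{i<j} σ_ij = 9.098
σ²_total = 8.186 + 2 × 9.098 = 26.382
α = (k/(k−1))·(1 − Σσᵢ²/σ²_total) = (6/5)·(1 − 8.186/26.382) = 0.828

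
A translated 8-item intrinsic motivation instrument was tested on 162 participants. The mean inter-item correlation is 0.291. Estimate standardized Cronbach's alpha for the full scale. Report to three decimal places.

standardized Cronbach's alpha = 0.767

Standardized α = k·r̄ / (1 + (k−1)·r̄) = 8 × 0.291 / (1 + 7 × 0.291)
  = 2.3280 / 3.0370 = 0.767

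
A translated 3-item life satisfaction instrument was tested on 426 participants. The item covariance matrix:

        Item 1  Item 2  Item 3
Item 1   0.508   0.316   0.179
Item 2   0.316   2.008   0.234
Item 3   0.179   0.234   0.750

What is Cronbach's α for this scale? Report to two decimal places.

Σσ²ᵢ = 0.508 + 2.008 + 0.750 = 3.266
Σ_{i<j} σ_ij = 0.729
σ²_T = 3.266 + 2 × 0.729 = 4.724
α = (k/(k−1))·(1 − Σσ²ᵢ/σ²_T) = (3/2)·(1 − 3.266/4.724) = 0.46

Cronbach's α = 0.46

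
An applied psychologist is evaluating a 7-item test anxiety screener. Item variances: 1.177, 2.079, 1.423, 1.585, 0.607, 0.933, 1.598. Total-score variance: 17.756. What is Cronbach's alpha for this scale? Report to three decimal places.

sum of item variances = 1.177 + 2.079 + 1.423 + 1.585 + 0.607 + 0.933 + 1.598 = 9.402
α = (k/(k−1))·(1 − sum of item variances/total variance) = (7/6)·(1 − 9.402/17.756) = 0.549

Cronbach's alpha = 0.549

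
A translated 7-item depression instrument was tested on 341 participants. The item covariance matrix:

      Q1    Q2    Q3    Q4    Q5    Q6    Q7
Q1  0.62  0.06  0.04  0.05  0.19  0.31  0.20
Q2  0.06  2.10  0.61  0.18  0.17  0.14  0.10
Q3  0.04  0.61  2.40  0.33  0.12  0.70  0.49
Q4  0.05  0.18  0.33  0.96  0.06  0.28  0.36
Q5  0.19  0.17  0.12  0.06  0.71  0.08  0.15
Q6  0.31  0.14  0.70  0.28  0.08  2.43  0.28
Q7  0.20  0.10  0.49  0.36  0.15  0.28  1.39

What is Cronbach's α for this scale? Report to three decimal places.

ΣVar(i) = 0.62 + 2.10 + 2.40 + 0.96 + 0.71 + 2.43 + 1.39 = 10.61
Σ_{i<j} σ_ij = 4.90
Var(T) = 10.61 + 2 × 4.90 = 20.41
α = (k/(k−1))·(1 − ΣVar(i)/Var(T)) = (7/6)·(1 − 10.61/20.41) = 0.560

Cronbach's α = 0.560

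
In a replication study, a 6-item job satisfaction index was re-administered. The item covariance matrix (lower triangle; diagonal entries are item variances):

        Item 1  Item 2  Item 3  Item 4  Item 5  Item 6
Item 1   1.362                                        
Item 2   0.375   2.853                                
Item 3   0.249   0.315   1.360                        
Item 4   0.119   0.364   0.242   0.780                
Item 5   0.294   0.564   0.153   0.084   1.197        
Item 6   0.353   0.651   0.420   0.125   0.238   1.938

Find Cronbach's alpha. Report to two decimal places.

Cronbach's alpha = 0.59

Σσ²ᵢ = 1.362 + 2.853 + 1.360 + 0.780 + 1.197 + 1.938 = 9.490
Sum of off-diagonal covariances = 4.546
total variance = 9.490 + 2 × 4.546 = 18.582
α = (k/(k−1))·(1 − Σσ²ᵢ/total variance) = (6/5)·(1 − 9.490/18.582) = 0.59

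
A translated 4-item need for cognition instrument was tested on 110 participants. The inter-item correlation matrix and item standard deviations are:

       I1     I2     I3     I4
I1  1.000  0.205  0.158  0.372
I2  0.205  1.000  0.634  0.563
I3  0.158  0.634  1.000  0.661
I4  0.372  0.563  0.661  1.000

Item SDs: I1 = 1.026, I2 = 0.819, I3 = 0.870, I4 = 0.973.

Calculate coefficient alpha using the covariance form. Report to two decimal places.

Σσ²ᵢ = 1.026² + 0.819² + 0.870² + 0.973² = 3.4271
Covariances σ_ij = r_ij · s_i · s_j:
  σ(I1,I2) = 0.205 × 1.026 × 0.819 = 0.1723
  σ(I1,I3) = 0.158 × 1.026 × 0.870 = 0.1410
  σ(I1,I4) = 0.372 × 1.026 × 0.973 = 0.3714
  σ(I2,I3) = 0.634 × 0.819 × 0.870 = 0.4517
  σ(I2,I4) = 0.563 × 0.819 × 0.973 = 0.4486
  σ(I3,I4) = 0.661 × 0.870 × 0.973 = 0.5595
σ²_T = Σσ²ᵢ + 2·Σσ_ij = 3.4271 + 2 × 2.1445 = 7.7161
α = (4/3)·(1 − 3.4271/7.7161) = 0.74

α = 0.74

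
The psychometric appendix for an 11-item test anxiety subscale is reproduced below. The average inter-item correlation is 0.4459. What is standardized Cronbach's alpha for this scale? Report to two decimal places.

α = 0.90

Standardized α = k·r̄ / (1 + (k−1)·r̄) = 11 × 0.4459 / (1 + 10 × 0.4459)
  = 4.9049 / 5.4590 = 0.90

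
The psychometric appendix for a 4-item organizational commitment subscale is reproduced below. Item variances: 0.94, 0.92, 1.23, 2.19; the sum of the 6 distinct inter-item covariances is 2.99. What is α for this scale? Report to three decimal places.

α = 0.708

Σσᵢ² = 0.94 + 0.92 + 1.23 + 2.19 = 5.28
Sum of distinct covariances = 2.99
total variance = Σσᵢ² + 2·Σcov = 5.28 + 2 × 2.99 = 11.26
α = (4/3)·(1 − 5.28/11.26) = 0.708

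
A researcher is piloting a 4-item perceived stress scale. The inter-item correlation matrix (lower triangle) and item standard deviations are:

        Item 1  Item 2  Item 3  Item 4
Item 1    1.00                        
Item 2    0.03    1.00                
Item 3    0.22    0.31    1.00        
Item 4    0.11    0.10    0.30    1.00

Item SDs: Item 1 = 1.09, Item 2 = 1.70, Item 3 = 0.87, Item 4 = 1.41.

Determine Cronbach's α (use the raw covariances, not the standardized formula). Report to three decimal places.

Σσ²ᵢ = 1.09² + 1.70² + 0.87² + 1.41² = 6.8231
Covariances σ_ij = r_ij · s_i · s_j:
  σ(Item 1,Item 2) = 0.03 × 1.09 × 1.70 = 0.0556
  σ(Item 1,Item 3) = 0.22 × 1.09 × 0.87 = 0.2086
  σ(Item 1,Item 4) = 0.11 × 1.09 × 1.41 = 0.1691
  σ(Item 2,Item 3) = 0.31 × 1.70 × 0.87 = 0.4585
  σ(Item 2,Item 4) = 0.10 × 1.70 × 1.41 = 0.2397
  σ(Item 3,Item 4) = 0.30 × 0.87 × 1.41 = 0.3680
σ²_T = Σσ²ᵢ + 2·Σσ_ij = 6.8231 + 2 × 1.4995 = 9.8221
α = (4/3)·(1 − 6.8231/9.8221) = 0.407

α = 0.407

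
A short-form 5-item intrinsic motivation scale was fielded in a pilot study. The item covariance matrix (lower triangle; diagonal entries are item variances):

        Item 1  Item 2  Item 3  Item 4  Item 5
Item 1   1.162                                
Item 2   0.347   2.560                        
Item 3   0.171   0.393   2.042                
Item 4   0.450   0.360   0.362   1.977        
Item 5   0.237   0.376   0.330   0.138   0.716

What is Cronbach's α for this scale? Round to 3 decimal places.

sum of item variances = 1.162 + 2.560 + 2.042 + 1.977 + 0.716 = 8.457
Σ_{i<j} σ_ij = 3.164
Var(T) = 8.457 + 2 × 3.164 = 14.785
α = (k/(k−1))·(1 − sum of item variances/Var(T)) = (5/4)·(1 − 8.457/14.785) = 0.535

α = 0.535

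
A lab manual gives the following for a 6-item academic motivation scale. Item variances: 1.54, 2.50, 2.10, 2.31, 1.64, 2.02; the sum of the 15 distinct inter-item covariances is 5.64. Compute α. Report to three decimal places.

α = 0.579

ΣVar(i) = 1.54 + 2.50 + 2.10 + 2.31 + 1.64 + 2.02 = 12.11
Sum of distinct covariances = 5.64
σ²_T = ΣVar(i) + 2·Σcov = 12.11 + 2 × 5.64 = 23.39
α = (6/5)·(1 − 12.11/23.39) = 0.579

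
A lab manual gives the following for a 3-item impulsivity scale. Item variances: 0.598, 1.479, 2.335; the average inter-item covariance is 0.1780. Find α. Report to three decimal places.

α = 0.292

Σσ²ᵢ = 0.598 + 1.479 + 2.335 = 4.412
Sum of the 3 distinct covariances = 3 × 0.1780 = 0.5340
total variance = Σσ²ᵢ + 2·Σcov = 4.412 + 2 × 0.5340 = 5.4800
α = (3/2)·(1 − 4.412/5.4800) = 0.292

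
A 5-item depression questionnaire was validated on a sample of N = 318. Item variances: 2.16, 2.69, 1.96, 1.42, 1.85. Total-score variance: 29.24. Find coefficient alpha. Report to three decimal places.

Σσᵢ² = 2.16 + 2.69 + 1.96 + 1.42 + 1.85 = 10.08
α = (k/(k−1))·(1 − Σσᵢ²/total variance) = (5/4)·(1 − 10.08/29.24) = 0.819

α = 0.819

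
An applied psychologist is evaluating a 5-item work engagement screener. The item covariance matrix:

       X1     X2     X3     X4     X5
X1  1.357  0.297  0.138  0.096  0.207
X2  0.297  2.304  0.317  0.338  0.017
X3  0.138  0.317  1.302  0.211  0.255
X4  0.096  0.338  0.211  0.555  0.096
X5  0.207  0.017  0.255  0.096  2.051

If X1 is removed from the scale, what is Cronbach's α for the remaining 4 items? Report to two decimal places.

α = 0.38

Remaining items: X2, X3, X4, X5 (k = 4).
sum of item variances = 2.304 + 1.302 + 0.555 + 2.051 = 6.212
σ²_total = 6.212 + 2 × 1.234 = 8.680
α (item deleted) = (4/3)·(1 − 6.212/8.680) = 0.38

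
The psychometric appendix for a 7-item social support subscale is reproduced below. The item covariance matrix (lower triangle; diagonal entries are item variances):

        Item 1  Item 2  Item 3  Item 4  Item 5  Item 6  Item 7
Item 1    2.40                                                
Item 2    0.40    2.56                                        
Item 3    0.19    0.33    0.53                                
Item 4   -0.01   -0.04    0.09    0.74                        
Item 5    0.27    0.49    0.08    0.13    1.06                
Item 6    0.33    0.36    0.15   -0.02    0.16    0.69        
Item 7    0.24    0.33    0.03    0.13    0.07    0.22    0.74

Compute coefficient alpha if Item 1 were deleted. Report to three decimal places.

Remaining items: Item 2, Item 3, Item 4, Item 5, Item 6, Item 7 (k = 6).
Σσᵢ² = 2.56 + 0.53 + 0.74 + 1.06 + 0.69 + 0.74 = 6.32
Var(T) = 6.32 + 2 × 2.51 = 11.34
α (item deleted) = (6/5)·(1 − 6.32/11.34) = 0.531

α = 0.531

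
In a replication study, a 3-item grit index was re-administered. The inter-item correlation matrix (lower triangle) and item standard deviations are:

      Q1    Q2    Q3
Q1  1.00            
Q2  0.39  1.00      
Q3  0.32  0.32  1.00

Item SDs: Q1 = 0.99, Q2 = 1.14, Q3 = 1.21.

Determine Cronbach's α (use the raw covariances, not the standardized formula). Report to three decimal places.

Σσ²ᵢ = 0.99² + 1.14² + 1.21² = 3.7438
Covariances σ_ij = r_ij · s_i · s_j:
  σ(Q1,Q2) = 0.39 × 0.99 × 1.14 = 0.4402
  σ(Q1,Q3) = 0.32 × 0.99 × 1.21 = 0.3833
  σ(Q2,Q3) = 0.32 × 1.14 × 1.21 = 0.4414
σ²_T = Σσ²ᵢ + 2·Σσ_ij = 3.7438 + 2 × 1.2649 = 6.2736
α = (3/2)·(1 − 3.7438/6.2736) = 0.605

α = 0.605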